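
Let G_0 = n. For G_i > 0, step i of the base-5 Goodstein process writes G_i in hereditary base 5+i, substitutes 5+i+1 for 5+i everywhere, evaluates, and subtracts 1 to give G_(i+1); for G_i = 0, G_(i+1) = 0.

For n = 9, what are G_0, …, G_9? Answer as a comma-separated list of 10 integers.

base 5: 9 = 5 + 4; at 6: 6 + 4 = 10; next = 9
base 6: 9 = 6 + 3; at 7: 7 + 3 = 10; next = 9
base 7: 9 = 7 + 2; at 8: 8 + 2 = 10; next = 9
base 8: 9 = 8 + 1; at 9: 9 + 1 = 10; next = 9
base 9: 9 = 9; at 10: 10 = 10; next = 9
base 10: 9 = 9; at 11: 9 = 9; next = 8
base 11: 8 = 8; at 12: 8 = 8; next = 7
base 12: 7 = 7; at 13: 7 = 7; next = 6
base 13: 6 = 6; at 14: 6 = 6; next = 5

9, 9, 9, 9, 9, 9, 8, 7, 6, 5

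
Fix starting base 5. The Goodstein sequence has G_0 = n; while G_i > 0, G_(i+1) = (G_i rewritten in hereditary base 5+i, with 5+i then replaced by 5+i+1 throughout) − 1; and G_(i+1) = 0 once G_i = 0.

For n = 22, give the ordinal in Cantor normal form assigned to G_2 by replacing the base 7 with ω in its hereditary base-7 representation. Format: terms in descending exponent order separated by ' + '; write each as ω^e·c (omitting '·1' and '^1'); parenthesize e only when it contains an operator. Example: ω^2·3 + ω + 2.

ω·4

22 —HB5→ 4·5 + 2 —bump→ 4·6 + 2 = 26 —(−1)→ 25
25 —HB6→ 4·6 + 1 —bump→ 4·7 + 1 = 29 —(−1)→ 28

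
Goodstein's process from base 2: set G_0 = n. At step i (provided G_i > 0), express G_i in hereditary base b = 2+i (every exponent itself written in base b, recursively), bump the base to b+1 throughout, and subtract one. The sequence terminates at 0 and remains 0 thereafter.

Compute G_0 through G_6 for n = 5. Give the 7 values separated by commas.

i=0: 5 = 2^2 + 1 (b=2); 2→3: 3^3 + 1 = 28; 28−1 = 27
i=1: 27 = 3^3 (b=3); 3→4: 4^4 = 256; 256−1 = 255
i=2: 255 = 3·4^3 + 3·4^2 + 3·4 + 3 (b=4); 4→5: 3·5^3 + 3·5^2 + 3·5 + 3 = 468; 468−1 = 467
i=3: 467 = 3·5^3 + 3·5^2 + 3·5 + 2 (b=5); 5→6: 3·6^3 + 3·6^2 + 3·6 + 2 = 776; 776−1 = 775
i=4: 775 = 3·6^3 + 3·6^2 + 3·6 + 1 (b=6); 6→7: 3·7^3 + 3·7^2 + 3·7 + 1 = 1198; 1198−1 = 1197
i=5: 1197 = 3·7^3 + 3·7^2 + 3·7 (b=7); 7→8: 3·8^3 + 3·8^2 + 3·8 = 1752; 1752−1 = 1751

5, 27, 255, 467, 775, 1197, 1751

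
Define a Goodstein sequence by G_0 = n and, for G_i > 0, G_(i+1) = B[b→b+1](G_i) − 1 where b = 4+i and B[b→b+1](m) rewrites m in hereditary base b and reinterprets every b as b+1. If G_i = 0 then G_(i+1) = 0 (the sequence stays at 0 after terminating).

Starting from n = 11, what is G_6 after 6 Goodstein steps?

15

G_0 = 11. HB_4(11) = 2·4 + 3. Bump = 13. G_1 = 12.
G_1 = 12. HB_5(12) = 2·5 + 2. Bump = 14. G_2 = 13.
G_2 = 13. HB_6(13) = 2·6 + 1. Bump = 15. G_3 = 14.
G_3 = 14. HB_7(14) = 2·7. Bump = 16. G_4 = 15.
G_4 = 15. HB_8(15) = 8 + 7. Bump = 16. G_5 = 15.
G_5 = 15. HB_9(15) = 9 + 6. Bump = 16. G_6 = 15.
G_6 = 15. HB_10(15) = 10 + 5. Bump = 16. G_7 = 15.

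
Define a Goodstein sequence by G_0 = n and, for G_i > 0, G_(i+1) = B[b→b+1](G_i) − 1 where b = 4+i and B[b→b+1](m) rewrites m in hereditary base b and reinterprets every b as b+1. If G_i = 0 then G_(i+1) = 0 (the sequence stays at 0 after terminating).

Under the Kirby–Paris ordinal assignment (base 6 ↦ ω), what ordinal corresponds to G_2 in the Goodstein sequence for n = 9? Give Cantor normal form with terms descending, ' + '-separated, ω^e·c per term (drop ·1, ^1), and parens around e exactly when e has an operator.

[0] 9 ≡ 2·4 + 1 (base 4). Lift 5: 11. −1: 10.
[1] 10 ≡ 2·5 (base 5). Lift 6: 12. −1: 11.
[2] 11 ≡ 6 + 5 (base 6). Lift 7: 12. −1: 11.

ω + 5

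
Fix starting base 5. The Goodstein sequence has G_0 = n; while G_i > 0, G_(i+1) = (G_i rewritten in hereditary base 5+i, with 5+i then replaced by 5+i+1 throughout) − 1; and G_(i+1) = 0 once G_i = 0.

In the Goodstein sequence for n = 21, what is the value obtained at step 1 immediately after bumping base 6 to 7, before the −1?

28

G_0 = 21. HB_5(21) = 4·5 + 1. Bump = 25. G_1 = 24.
G_1 = 24. HB_6(24) = 4·6. Bump = 28. G_2 = 27.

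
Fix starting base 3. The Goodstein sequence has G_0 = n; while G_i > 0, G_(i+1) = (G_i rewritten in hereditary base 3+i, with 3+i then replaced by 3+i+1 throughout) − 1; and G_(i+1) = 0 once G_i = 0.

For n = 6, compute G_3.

base 3: 6 = 2·3; at 4: 2·4 = 8; next = 7
base 4: 7 = 4 + 3; at 5: 5 + 3 = 8; next = 7
base 5: 7 = 5 + 2; at 6: 6 + 2 = 8; next = 7

7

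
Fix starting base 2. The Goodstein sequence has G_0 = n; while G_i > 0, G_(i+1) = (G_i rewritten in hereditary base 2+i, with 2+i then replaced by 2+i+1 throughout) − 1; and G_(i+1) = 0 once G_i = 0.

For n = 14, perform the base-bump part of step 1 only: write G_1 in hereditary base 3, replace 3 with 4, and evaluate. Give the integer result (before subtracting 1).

1282

step 0: 14 = 2^(2 + 1) + 2^2 + 2; sub 3 for 2: 3^(3 + 1) + 3^3 + 3; = 111; G_1 = 111−1 = 110
step 1: 110 = 3^(3 + 1) + 3^3 + 2; sub 4 for 3: 4^(4 + 1) + 4^4 + 2; = 1282; G_2 = 1282−1 = 1281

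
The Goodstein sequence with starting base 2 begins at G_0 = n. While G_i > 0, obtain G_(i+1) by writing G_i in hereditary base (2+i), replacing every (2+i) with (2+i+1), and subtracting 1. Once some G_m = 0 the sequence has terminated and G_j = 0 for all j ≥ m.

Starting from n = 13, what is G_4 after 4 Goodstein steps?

G_0 = 13. HB_2(13) = 2^(2 + 1) + 2^2 + 1. Bump = 109. G_1 = 108.
G_1 = 108. HB_3(108) = 3^(3 + 1) + 3^3. Bump = 1280. G_2 = 1279.
G_2 = 1279. HB_4(1279) = 4^(4 + 1) + 3·4^3 + 3·4^2 + 3·4 + 3. Bump = 16093. G_3 = 16092.
G_3 = 16092. HB_5(16092) = 5^(5 + 1) + 3·5^3 + 3·5^2 + 3·5 + 2. Bump = 280712. G_4 = 280711.

280711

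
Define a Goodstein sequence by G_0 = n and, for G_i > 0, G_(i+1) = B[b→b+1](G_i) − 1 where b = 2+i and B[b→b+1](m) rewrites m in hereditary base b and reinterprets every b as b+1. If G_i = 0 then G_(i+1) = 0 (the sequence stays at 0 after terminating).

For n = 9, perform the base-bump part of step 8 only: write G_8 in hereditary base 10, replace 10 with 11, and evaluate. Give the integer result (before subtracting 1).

(0) 9|_2 = 2^(2 + 1) + 1 ↦ 3^(3 + 1) + 1|_3 = 82 ⇒ 81
(1) 81|_3 = 3^(3 + 1) ↦ 4^(4 + 1)|_4 = 1024 ⇒ 1023
(2) 1023|_4 = 3·4^4 + 3·4^3 + 3·4^2 + 3·4 + 3 ↦ 3·5^5 + 3·5^3 + 3·5^2 + 3·5 + 3|_5 = 9843 ⇒ 9842
(3) 9842|_5 = 3·5^5 + 3·5^3 + 3·5^2 + 3·5 + 2 ↦ 3·6^6 + 3·6^3 + 3·6^2 + 3·6 + 2|_6 = 140744 ⇒ 140743
(4) 140743|_6 = 3·6^6 + 3·6^3 + 3·6^2 + 3·6 + 1 ↦ 3·7^7 + 3·7^3 + 3·7^2 + 3·7 + 1|_7 = 2471827 ⇒ 2471826
(5) 2471826|_7 = 3·7^7 + 3·7^3 + 3·7^2 + 3·7 ↦ 3·8^8 + 3·8^3 + 3·8^2 + 3·8|_8 = 50333400 ⇒ 50333399
(6) 50333399|_8 = 3·8^8 + 3·8^3 + 3·8^2 + 2·8 + 7 ↦ 3·9^9 + 3·9^3 + 3·9^2 + 2·9 + 7|_9 = 1162263922 ⇒ 1162263921
(7) 1162263921|_9 = 3·9^9 + 3·9^3 + 3·9^2 + 2·9 + 6 ↦ 3·10^10 + 3·10^3 + 3·10^2 + 2·10 + 6|_10 = 30000003326 ⇒ 30000003325

855935016216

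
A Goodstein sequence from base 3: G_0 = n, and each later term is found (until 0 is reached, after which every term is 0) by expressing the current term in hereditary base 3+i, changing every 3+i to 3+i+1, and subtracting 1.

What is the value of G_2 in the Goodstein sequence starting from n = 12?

27

base 3: 12 = 3^2 + 3; at 4: 4^2 + 4 = 20; next = 19
base 4: 19 = 4^2 + 3; at 5: 5^2 + 3 = 28; next = 27
base 5: 27 = 5^2 + 2; at 6: 6^2 + 2 = 38; next = 37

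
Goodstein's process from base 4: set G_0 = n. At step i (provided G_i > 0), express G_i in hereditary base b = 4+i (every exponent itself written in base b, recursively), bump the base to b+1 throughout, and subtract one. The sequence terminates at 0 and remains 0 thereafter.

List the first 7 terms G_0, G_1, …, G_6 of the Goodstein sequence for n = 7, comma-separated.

7, 7, 7, 7, 7, 6, 5

step 0: 7 = 4 + 3; sub 5 for 4: 5 + 3; = 8; G_1 = 8−1 = 7
step 1: 7 = 5 + 2; sub 6 for 5: 6 + 2; = 8; G_2 = 8−1 = 7
step 2: 7 = 6 + 1; sub 7 for 6: 7 + 1; = 8; G_3 = 8−1 = 7
step 3: 7 = 7; sub 8 for 7: 8; = 8; G_4 = 8−1 = 7
step 4: 7 = 7; sub 9 for 8: 7; = 7; G_5 = 7−1 = 6
step 5: 6 = 6; sub 10 for 9: 6; = 6; G_6 = 6−1 = 5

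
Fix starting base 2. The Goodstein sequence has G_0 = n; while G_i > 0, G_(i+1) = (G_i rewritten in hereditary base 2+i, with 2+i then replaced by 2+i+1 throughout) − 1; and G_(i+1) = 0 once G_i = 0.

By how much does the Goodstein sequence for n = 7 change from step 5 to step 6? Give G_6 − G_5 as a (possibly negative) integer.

base 2: 7 = 2^2 + 2 + 1; at 3: 3^3 + 3 + 1 = 31; next = 30
base 3: 30 = 3^3 + 3; at 4: 4^4 + 4 = 260; next = 259
base 4: 259 = 4^4 + 3; at 5: 5^5 + 3 = 3128; next = 3127
base 5: 3127 = 5^5 + 2; at 6: 6^6 + 2 = 46658; next = 46657
base 6: 46657 = 6^6 + 1; at 7: 7^7 + 1 = 823544; next = 823543
base 7: 823543 = 7^7; at 8: 8^8 = 16777216; next = 16777215

15953672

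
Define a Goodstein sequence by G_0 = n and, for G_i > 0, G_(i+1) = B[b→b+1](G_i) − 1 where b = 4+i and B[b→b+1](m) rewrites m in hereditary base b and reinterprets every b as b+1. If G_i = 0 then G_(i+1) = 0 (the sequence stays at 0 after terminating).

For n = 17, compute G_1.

25

step 0: 17 = 4^2 + 1; sub 5 for 4: 5^2 + 1; = 26; G_1 = 26−1 = 25
step 1: 25 = 5^2; sub 6 for 5: 6^2; = 36; G_2 = 36−1 = 35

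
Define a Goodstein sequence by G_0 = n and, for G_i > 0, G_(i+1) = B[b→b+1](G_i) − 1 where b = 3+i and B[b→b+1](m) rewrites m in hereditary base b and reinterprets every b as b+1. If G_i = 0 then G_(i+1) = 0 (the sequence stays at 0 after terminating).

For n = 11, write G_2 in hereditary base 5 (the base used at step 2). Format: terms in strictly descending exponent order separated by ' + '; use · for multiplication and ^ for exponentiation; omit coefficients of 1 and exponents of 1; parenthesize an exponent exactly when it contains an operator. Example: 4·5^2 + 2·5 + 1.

5^2

base 3: 11 = 3^2 + 2; at 4: 4^2 + 2 = 18; next = 17
base 4: 17 = 4^2 + 1; at 5: 5^2 + 1 = 26; next = 25
base 5: 25 = 5^2; at 6: 6^2 = 36; next = 35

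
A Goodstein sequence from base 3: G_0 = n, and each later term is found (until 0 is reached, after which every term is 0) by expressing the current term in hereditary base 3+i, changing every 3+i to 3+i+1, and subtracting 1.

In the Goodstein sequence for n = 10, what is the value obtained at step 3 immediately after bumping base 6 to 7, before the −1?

31

step 0: 10 = 3^2 + 1; sub 4 for 3: 4^2 + 1; = 17; G_1 = 17−1 = 16
step 1: 16 = 4^2; sub 5 for 4: 5^2; = 25; G_2 = 25−1 = 24
step 2: 24 = 4·5 + 4; sub 6 for 5: 4·6 + 4; = 28; G_3 = 28−1 = 27
step 3: 27 = 4·6 + 3; sub 7 for 6: 4·7 + 3; = 31; G_4 = 31−1 = 30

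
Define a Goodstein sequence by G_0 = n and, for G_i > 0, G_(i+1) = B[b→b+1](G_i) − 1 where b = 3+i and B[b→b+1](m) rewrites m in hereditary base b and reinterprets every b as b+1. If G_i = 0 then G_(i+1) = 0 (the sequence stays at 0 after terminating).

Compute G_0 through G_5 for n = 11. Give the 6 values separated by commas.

11, 17, 25, 35, 39, 43

step 0: 11 = 3^2 + 2; sub 4 for 3: 4^2 + 2; = 18; G_1 = 18−1 = 17
step 1: 17 = 4^2 + 1; sub 5 for 4: 5^2 + 1; = 26; G_2 = 26−1 = 25
step 2: 25 = 5^2; sub 6 for 5: 6^2; = 36; G_3 = 36−1 = 35
step 3: 35 = 5·6 + 5; sub 7 for 6: 5·7 + 5; = 40; G_4 = 40−1 = 39
step 4: 39 = 5·7 + 4; sub 8 for 7: 5·8 + 4; = 44; G_5 = 44−1 = 43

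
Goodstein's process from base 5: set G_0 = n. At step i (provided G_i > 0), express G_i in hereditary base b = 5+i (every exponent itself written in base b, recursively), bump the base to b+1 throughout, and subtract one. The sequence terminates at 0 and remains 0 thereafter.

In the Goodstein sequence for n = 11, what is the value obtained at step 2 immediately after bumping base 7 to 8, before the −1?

14

[0] 11 ≡ 2·5 + 1 (base 5). Lift 6: 13. −1: 12.
[1] 12 ≡ 2·6 (base 6). Lift 7: 14. −1: 13.
[2] 13 ≡ 7 + 6 (base 7). Lift 8: 14. −1: 13.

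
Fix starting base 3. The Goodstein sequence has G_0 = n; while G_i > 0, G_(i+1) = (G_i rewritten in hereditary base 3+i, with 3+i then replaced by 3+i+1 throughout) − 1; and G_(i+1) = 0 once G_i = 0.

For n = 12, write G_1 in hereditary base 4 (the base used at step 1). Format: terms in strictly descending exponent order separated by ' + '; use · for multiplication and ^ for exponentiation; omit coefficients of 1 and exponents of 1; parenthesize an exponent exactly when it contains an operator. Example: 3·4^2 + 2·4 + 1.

4^2 + 3

[0] 12 ≡ 3^2 + 3 (base 3). Lift 4: 20. −1: 19.
[1] 19 ≡ 4^2 + 3 (base 4). Lift 5: 28. −1: 27.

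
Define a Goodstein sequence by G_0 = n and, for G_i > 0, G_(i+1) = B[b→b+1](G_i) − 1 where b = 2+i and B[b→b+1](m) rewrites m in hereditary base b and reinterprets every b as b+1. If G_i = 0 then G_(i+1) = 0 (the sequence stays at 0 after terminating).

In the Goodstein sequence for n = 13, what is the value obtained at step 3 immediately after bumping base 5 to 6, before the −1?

280712

step 0: 13 = 2^(2 + 1) + 2^2 + 1; sub 3 for 2: 3^(3 + 1) + 3^3 + 1; = 109; G_1 = 109−1 = 108
step 1: 108 = 3^(3 + 1) + 3^3; sub 4 for 3: 4^(4 + 1) + 4^4; = 1280; G_2 = 1280−1 = 1279
step 2: 1279 = 4^(4 + 1) + 3·4^3 + 3·4^2 + 3·4 + 3; sub 5 for 4: 5^(5 + 1) + 3·5^3 + 3·5^2 + 3·5 + 3; = 16093; G_3 = 16093−1 = 16092
step 3: 16092 = 5^(5 + 1) + 3·5^3 + 3·5^2 + 3·5 + 2; sub 6 for 5: 6^(6 + 1) + 3·6^3 + 3·6^2 + 3·6 + 2; = 280712; G_4 = 280712−1 = 280711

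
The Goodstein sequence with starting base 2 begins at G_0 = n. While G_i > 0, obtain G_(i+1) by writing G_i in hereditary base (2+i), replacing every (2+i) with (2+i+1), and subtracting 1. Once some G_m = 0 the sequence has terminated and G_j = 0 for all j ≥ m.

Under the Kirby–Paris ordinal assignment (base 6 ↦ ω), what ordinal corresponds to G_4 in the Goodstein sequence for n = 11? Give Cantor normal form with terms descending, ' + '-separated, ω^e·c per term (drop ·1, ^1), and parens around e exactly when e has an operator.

[0] 11 ≡ 2^(2 + 1) + 2 + 1 (base 2). Lift 3: 85. −1: 84.
[1] 84 ≡ 3^(3 + 1) + 3 (base 3). Lift 4: 1028. −1: 1027.
[2] 1027 ≡ 4^(4 + 1) + 3 (base 4). Lift 5: 15628. −1: 15627.
[3] 15627 ≡ 5^(5 + 1) + 2 (base 5). Lift 6: 279938. −1: 279937.
[4] 279937 ≡ 6^(6 + 1) + 1 (base 6). Lift 7: 5764802. −1: 5764801.

ω^(ω + 1) + 1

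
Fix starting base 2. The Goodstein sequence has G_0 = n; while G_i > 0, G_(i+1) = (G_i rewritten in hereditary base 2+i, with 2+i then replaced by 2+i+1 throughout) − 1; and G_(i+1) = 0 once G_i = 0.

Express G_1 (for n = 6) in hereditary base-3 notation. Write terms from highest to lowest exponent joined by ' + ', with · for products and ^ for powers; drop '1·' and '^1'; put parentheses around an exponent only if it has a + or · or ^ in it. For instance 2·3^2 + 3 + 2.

3^3 + 2

G_0 = 6. HB_2(6) = 2^2 + 2. Bump = 30. G_1 = 29.
G_1 = 29. HB_3(29) = 3^3 + 2. Bump = 258. G_2 = 257.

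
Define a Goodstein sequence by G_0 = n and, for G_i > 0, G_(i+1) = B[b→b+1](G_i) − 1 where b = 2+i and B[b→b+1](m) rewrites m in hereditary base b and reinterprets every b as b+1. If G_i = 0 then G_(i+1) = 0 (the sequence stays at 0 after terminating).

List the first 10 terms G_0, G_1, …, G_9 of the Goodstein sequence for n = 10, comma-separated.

base 2: 10 = 2^(2 + 1) + 2; at 3: 3^(3 + 1) + 3 = 84; next = 83
base 3: 83 = 3^(3 + 1) + 2; at 4: 4^(4 + 1) + 2 = 1026; next = 1025
base 4: 1025 = 4^(4 + 1) + 1; at 5: 5^(5 + 1) + 1 = 15626; next = 15625
base 5: 15625 = 5^(5 + 1); at 6: 6^(6 + 1) = 279936; next = 279935
base 6: 279935 = 5·6^6 + 5·6^5 + 5·6^4 + 5·6^3 + 5·6^2 + 5·6 + 5; at 7: 5·7^7 + 5·7^5 + 5·7^4 + 5·7^3 + 5·7^2 + 5·7 + 5 = 4215755; next = 4215754
base 7: 4215754 = 5·7^7 + 5·7^5 + 5·7^4 + 5·7^3 + 5·7^2 + 5·7 + 4; at 8: 5·8^8 + 5·8^5 + 5·8^4 + 5·8^3 + 5·8^2 + 5·8 + 4 = 84073324; next = 84073323
base 8: 84073323 = 5·8^8 + 5·8^5 + 5·8^4 + 5·8^3 + 5·8^2 + 5·8 + 3; at 9: 5·9^9 + 5·9^5 + 5·9^4 + 5·9^3 + 5·9^2 + 5·9 + 3 = 1937434593; next = 1937434592
base 9: 1937434592 = 5·9^9 + 5·9^5 + 5·9^4 + 5·9^3 + 5·9^2 + 5·9 + 2; at 10: 5·10^10 + 5·10^5 + 5·10^4 + 5·10^3 + 5·10^2 + 5·10 + 2 = 50000555552; next = 50000555551
base 10: 50000555551 = 5·10^10 + 5·10^5 + 5·10^4 + 5·10^3 + 5·10^2 + 5·10 + 1; at 11: 5·11^11 + 5·11^5 + 5·11^4 + 5·11^3 + 5·11^2 + 5·11 + 1 = 1426559238831; next = 1426559238830

10, 83, 1025, 15625, 279935, 4215754, 84073323, 1937434592, 50000555551, 1426559238830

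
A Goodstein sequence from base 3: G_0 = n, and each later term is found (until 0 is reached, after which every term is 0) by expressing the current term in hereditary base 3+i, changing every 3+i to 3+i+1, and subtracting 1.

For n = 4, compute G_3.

(0) 4|_3 = 3 + 1 ↦ 4 + 1|_4 = 5 ⇒ 4
(1) 4|_4 = 4 ↦ 5|_5 = 5 ⇒ 4
(2) 4|_5 = 4 ↦ 4|_6 = 4 ⇒ 3
(3) 3|_6 = 3 ↦ 3|_7 = 3 ⇒ 2

3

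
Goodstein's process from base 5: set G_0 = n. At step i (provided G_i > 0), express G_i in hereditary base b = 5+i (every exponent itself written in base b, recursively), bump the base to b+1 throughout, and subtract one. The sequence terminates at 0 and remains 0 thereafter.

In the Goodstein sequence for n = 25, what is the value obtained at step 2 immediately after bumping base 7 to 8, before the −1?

G_0=25  [base 5] 5^2  →[5↦6]→  6^2 = 36  −1 ⇒ G_1=35
G_1=35  [base 6] 5·6 + 5  →[6↦7]→  5·7 + 5 = 40  −1 ⇒ G_2=39
G_2=39  [base 7] 5·7 + 4  →[7↦8]→  5·8 + 4 = 44  −1 ⇒ G_3=43

44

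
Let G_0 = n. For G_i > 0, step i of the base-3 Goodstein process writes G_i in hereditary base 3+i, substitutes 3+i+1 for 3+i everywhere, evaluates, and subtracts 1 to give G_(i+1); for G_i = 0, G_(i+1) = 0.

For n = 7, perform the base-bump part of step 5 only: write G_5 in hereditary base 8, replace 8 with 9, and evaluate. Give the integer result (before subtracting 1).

10

[0] 7 ≡ 2·3 + 1 (base 3). Lift 4: 9. −1: 8.
[1] 8 ≡ 2·4 (base 4). Lift 5: 10. −1: 9.
[2] 9 ≡ 5 + 4 (base 5). Lift 6: 10. −1: 9.
[3] 9 ≡ 6 + 3 (base 6). Lift 7: 10. −1: 9.
[4] 9 ≡ 7 + 2 (base 7). Lift 8: 10. −1: 9.
[5] 9 ≡ 8 + 1 (base 8). Lift 9: 10. −1: 9.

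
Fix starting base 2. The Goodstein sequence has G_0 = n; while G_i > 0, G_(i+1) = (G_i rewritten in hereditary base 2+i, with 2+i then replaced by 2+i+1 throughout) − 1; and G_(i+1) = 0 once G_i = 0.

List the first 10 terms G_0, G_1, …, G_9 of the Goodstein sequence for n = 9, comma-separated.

(0) 9|_2 = 2^(2 + 1) + 1 ↦ 3^(3 + 1) + 1|_3 = 82 ⇒ 81
(1) 81|_3 = 3^(3 + 1) ↦ 4^(4 + 1)|_4 = 1024 ⇒ 1023
(2) 1023|_4 = 3·4^4 + 3·4^3 + 3·4^2 + 3·4 + 3 ↦ 3·5^5 + 3·5^3 + 3·5^2 + 3·5 + 3|_5 = 9843 ⇒ 9842
(3) 9842|_5 = 3·5^5 + 3·5^3 + 3·5^2 + 3·5 + 2 ↦ 3·6^6 + 3·6^3 + 3·6^2 + 3·6 + 2|_6 = 140744 ⇒ 140743
(4) 140743|_6 = 3·6^6 + 3·6^3 + 3·6^2 + 3·6 + 1 ↦ 3·7^7 + 3·7^3 + 3·7^2 + 3·7 + 1|_7 = 2471827 ⇒ 2471826
(5) 2471826|_7 = 3·7^7 + 3·7^3 + 3·7^2 + 3·7 ↦ 3·8^8 + 3·8^3 + 3·8^2 + 3·8|_8 = 50333400 ⇒ 50333399
(6) 50333399|_8 = 3·8^8 + 3·8^3 + 3·8^2 + 2·8 + 7 ↦ 3·9^9 + 3·9^3 + 3·9^2 + 2·9 + 7|_9 = 1162263922 ⇒ 1162263921
(7) 1162263921|_9 = 3·9^9 + 3·9^3 + 3·9^2 + 2·9 + 6 ↦ 3·10^10 + 3·10^3 + 3·10^2 + 2·10 + 6|_10 = 30000003326 ⇒ 30000003325
(8) 30000003325|_10 = 3·10^10 + 3·10^3 + 3·10^2 + 2·10 + 5 ↦ 3·11^11 + 3·11^3 + 3·11^2 + 2·11 + 5|_11 = 855935016216 ⇒ 855935016215

9, 81, 1023, 9842, 140743, 2471826, 50333399, 1162263921, 30000003325, 855935016215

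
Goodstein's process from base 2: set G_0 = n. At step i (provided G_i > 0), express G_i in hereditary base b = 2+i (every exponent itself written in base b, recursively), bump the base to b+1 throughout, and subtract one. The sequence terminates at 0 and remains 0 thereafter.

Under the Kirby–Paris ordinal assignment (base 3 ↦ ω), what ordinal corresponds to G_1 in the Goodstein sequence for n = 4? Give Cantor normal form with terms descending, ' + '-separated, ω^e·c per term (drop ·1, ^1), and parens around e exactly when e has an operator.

base 2: 4 = 2^2; at 3: 3^3 = 27; next = 26
base 3: 26 = 2·3^2 + 2·3 + 2; at 4: 2·4^2 + 2·4 + 2 = 42; next = 41

ω^2·2 + ω·2 + 2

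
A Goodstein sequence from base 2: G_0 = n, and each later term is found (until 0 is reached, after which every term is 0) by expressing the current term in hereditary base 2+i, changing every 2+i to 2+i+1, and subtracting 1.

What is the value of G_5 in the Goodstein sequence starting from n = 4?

base 2: 4 = 2^2; at 3: 3^3 = 27; next = 26
base 3: 26 = 2·3^2 + 2·3 + 2; at 4: 2·4^2 + 2·4 + 2 = 42; next = 41
base 4: 41 = 2·4^2 + 2·4 + 1; at 5: 2·5^2 + 2·5 + 1 = 61; next = 60
base 5: 60 = 2·5^2 + 2·5; at 6: 2·6^2 + 2·6 = 84; next = 83
base 6: 83 = 2·6^2 + 6 + 5; at 7: 2·7^2 + 7 + 5 = 110; next = 109

109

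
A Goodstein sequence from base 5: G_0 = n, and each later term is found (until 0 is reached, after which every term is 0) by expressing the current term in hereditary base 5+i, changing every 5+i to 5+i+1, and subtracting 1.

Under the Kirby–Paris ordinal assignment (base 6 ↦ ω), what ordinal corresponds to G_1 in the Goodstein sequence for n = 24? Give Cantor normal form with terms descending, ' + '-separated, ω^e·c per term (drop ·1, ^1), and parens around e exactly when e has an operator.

(0) 24|_5 = 4·5 + 4 ↦ 4·6 + 4|_6 = 28 ⇒ 27
(1) 27|_6 = 4·6 + 3 ↦ 4·7 + 3|_7 = 31 ⇒ 30

ω·4 + 3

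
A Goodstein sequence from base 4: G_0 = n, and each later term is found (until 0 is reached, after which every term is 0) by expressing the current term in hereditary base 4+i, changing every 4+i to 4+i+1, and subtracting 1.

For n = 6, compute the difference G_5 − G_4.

-1

[0] 6 ≡ 4 + 2 (base 4). Lift 5: 7. −1: 6.
[1] 6 ≡ 5 + 1 (base 5). Lift 6: 7. −1: 6.
[2] 6 ≡ 6 (base 6). Lift 7: 7. −1: 6.
[3] 6 ≡ 6 (base 7). Lift 8: 6. −1: 5.
[4] 5 ≡ 5 (base 8). Lift 9: 5. −1: 4.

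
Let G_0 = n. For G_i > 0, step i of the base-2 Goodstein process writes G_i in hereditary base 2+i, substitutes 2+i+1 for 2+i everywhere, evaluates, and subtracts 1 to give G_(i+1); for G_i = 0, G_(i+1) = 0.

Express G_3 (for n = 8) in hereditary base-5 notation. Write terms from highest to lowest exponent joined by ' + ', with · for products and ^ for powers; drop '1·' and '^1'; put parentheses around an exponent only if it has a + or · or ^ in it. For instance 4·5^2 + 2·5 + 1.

step 0: 8 = 2^(2 + 1); sub 3 for 2: 3^(3 + 1); = 81; G_1 = 81−1 = 80
step 1: 80 = 2·3^3 + 2·3^2 + 2·3 + 2; sub 4 for 3: 2·4^4 + 2·4^2 + 2·4 + 2; = 554; G_2 = 554−1 = 553
step 2: 553 = 2·4^4 + 2·4^2 + 2·4 + 1; sub 5 for 4: 2·5^5 + 2·5^2 + 2·5 + 1; = 6311; G_3 = 6311−1 = 6310

2·5^5 + 2·5^2 + 2·5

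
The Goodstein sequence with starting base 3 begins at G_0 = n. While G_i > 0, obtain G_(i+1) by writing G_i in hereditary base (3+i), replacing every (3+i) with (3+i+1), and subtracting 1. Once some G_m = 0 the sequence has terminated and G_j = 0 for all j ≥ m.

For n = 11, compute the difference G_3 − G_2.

10

G_0 = 11. HB_3(11) = 3^2 + 2. Bump = 18. G_1 = 17.
G_1 = 17. HB_4(17) = 4^2 + 1. Bump = 26. G_2 = 25.
G_2 = 25. HB_5(25) = 5^2. Bump = 36. G_3 = 35.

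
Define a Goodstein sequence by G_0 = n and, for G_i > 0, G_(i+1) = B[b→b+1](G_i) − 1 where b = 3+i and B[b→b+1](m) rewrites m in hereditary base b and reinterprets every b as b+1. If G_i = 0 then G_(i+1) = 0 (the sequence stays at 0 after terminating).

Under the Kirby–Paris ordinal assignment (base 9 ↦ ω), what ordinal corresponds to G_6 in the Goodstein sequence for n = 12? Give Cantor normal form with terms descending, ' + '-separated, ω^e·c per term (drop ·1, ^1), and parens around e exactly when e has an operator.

ω·7 + 6

12 —HB3→ 3^2 + 3 —bump→ 4^2 + 4 = 20 —(−1)→ 19
19 —HB4→ 4^2 + 3 —bump→ 5^2 + 3 = 28 —(−1)→ 27
27 —HB5→ 5^2 + 2 —bump→ 6^2 + 2 = 38 —(−1)→ 37
37 —HB6→ 6^2 + 1 —bump→ 7^2 + 1 = 50 —(−1)→ 49
49 —HB7→ 7^2 —bump→ 8^2 = 64 —(−1)→ 63
63 —HB8→ 7·8 + 7 —bump→ 7·9 + 7 = 70 —(−1)→ 69
69 —HB9→ 7·9 + 6 —bump→ 7·10 + 6 = 76 —(−1)→ 75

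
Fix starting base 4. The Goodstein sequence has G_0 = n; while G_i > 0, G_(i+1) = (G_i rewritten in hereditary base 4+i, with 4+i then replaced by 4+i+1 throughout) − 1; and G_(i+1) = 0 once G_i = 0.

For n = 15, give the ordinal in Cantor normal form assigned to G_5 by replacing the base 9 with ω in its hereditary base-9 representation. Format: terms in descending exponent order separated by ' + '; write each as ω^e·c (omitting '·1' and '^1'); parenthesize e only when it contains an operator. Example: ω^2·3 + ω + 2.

ω·2 + 6

base 4: 15 = 3·4 + 3; at 5: 3·5 + 3 = 18; next = 17
base 5: 17 = 3·5 + 2; at 6: 3·6 + 2 = 20; next = 19
base 6: 19 = 3·6 + 1; at 7: 3·7 + 1 = 22; next = 21
base 7: 21 = 3·7; at 8: 3·8 = 24; next = 23
base 8: 23 = 2·8 + 7; at 9: 2·9 + 7 = 25; next = 24
base 9: 24 = 2·9 + 6; at 10: 2·10 + 6 = 26; next = 25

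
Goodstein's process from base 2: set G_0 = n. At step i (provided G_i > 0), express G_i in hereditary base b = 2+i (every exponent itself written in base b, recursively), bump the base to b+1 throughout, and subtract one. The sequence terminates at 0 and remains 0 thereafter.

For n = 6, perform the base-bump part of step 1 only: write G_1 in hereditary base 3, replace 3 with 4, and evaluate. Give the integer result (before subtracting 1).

i=0: 6 = 2^2 + 2 (b=2); 2→3: 3^3 + 3 = 30; 30−1 = 29
i=1: 29 = 3^3 + 2 (b=3); 3→4: 4^4 + 2 = 258; 258−1 = 257

258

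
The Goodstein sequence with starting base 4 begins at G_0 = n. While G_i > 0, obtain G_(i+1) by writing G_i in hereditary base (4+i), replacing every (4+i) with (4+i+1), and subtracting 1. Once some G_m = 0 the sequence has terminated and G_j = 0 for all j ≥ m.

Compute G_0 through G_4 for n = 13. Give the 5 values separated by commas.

13 —HB4→ 3·4 + 1 —bump→ 3·5 + 1 = 16 —(−1)→ 15
15 —HB5→ 3·5 —bump→ 3·6 = 18 —(−1)→ 17
17 —HB6→ 2·6 + 5 —bump→ 2·7 + 5 = 19 —(−1)→ 18
18 —HB7→ 2·7 + 4 —bump→ 2·8 + 4 = 20 —(−1)→ 19

13, 15, 17, 18, 19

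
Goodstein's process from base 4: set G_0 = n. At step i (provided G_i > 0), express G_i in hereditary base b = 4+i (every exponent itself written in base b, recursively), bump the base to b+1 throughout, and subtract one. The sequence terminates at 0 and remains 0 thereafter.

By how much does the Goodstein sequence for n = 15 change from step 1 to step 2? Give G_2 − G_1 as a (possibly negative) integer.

i=0: 15 = 3·4 + 3 (b=4); 4→5: 3·5 + 3 = 18; 18−1 = 17
i=1: 17 = 3·5 + 2 (b=5); 5→6: 3·6 + 2 = 20; 20−1 = 19

2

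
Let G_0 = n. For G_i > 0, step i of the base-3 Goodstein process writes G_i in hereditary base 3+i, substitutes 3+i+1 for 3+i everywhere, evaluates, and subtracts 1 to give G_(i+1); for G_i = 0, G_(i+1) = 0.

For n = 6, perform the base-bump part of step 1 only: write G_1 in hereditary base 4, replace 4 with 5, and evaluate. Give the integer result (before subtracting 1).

8

[0] 6 ≡ 2·3 (base 3). Lift 4: 8. −1: 7.
[1] 7 ≡ 4 + 3 (base 4). Lift 5: 8. −1: 7.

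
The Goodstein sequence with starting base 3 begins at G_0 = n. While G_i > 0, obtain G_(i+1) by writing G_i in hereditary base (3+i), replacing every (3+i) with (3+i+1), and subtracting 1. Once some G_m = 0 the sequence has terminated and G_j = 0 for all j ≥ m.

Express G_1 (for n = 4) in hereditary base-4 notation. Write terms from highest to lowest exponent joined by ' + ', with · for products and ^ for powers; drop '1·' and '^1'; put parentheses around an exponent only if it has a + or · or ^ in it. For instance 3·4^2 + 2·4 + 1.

(0) 4|_3 = 3 + 1 ↦ 4 + 1|_4 = 5 ⇒ 4
(1) 4|_4 = 4 ↦ 5|_5 = 5 ⇒ 4

4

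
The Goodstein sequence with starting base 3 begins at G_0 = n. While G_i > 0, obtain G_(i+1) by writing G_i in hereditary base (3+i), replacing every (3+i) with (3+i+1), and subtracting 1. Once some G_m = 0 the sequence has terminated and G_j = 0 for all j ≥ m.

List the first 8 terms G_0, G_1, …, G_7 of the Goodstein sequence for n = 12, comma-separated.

[0] 12 ≡ 3^2 + 3 (base 3). Lift 4: 20. −1: 19.
[1] 19 ≡ 4^2 + 3 (base 4). Lift 5: 28. −1: 27.
[2] 27 ≡ 5^2 + 2 (base 5). Lift 6: 38. −1: 37.
[3] 37 ≡ 6^2 + 1 (base 6). Lift 7: 50. −1: 49.
[4] 49 ≡ 7^2 (base 7). Lift 8: 64. −1: 63.
[5] 63 ≡ 7·8 + 7 (base 8). Lift 9: 70. −1: 69.
[6] 69 ≡ 7·9 + 6 (base 9). Lift 10: 76. −1: 75.

12, 19, 27, 37, 49, 63, 69, 75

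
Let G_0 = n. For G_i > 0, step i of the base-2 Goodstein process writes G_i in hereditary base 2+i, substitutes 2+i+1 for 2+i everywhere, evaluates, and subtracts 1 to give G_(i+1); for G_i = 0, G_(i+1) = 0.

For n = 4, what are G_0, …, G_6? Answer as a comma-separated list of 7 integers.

4, 26, 41, 60, 83, 109, 139

[0] 4 ≡ 2^2 (base 2). Lift 3: 27. −1: 26.
[1] 26 ≡ 2·3^2 + 2·3 + 2 (base 3). Lift 4: 42. −1: 41.
[2] 41 ≡ 2·4^2 + 2·4 + 1 (base 4). Lift 5: 61. −1: 60.
[3] 60 ≡ 2·5^2 + 2·5 (base 5). Lift 6: 84. −1: 83.
[4] 83 ≡ 2·6^2 + 6 + 5 (base 6). Lift 7: 110. −1: 109.
[5] 109 ≡ 2·7^2 + 7 + 4 (base 7). Lift 8: 140. −1: 139.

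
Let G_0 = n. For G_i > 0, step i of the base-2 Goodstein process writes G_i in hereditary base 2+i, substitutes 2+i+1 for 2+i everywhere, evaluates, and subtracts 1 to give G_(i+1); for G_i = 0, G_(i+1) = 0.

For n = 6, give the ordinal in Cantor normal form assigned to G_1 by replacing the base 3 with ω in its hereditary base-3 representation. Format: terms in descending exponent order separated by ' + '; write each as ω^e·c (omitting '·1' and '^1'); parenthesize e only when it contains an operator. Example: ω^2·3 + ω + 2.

step 0: 6 = 2^2 + 2; sub 3 for 2: 3^3 + 3; = 30; G_1 = 30−1 = 29
step 1: 29 = 3^3 + 2; sub 4 for 3: 4^4 + 2; = 258; G_2 = 258−1 = 257

ω^ω + 2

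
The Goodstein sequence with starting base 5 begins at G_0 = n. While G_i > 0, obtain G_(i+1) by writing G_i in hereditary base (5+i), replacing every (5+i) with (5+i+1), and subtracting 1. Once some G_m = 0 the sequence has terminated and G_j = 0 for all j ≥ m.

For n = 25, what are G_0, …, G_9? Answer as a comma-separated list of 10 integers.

25, 35, 39, 43, 47, 51, 55, 59, 62, 65

step 0: 25 = 5^2; sub 6 for 5: 6^2; = 36; G_1 = 36−1 = 35
step 1: 35 = 5·6 + 5; sub 7 for 6: 5·7 + 5; = 40; G_2 = 40−1 = 39
step 2: 39 = 5·7 + 4; sub 8 for 7: 5·8 + 4; = 44; G_3 = 44−1 = 43
step 3: 43 = 5·8 + 3; sub 9 for 8: 5·9 + 3; = 48; G_4 = 48−1 = 47
step 4: 47 = 5·9 + 2; sub 10 for 9: 5·10 + 2; = 52; G_5 = 52−1 = 51
step 5: 51 = 5·10 + 1; sub 11 for 10: 5·11 + 1; = 56; G_6 = 56−1 = 55
step 6: 55 = 5·11; sub 12 for 11: 5·12; = 60; G_7 = 60−1 = 59
step 7: 59 = 4·12 + 11; sub 13 for 12: 4·13 + 11; = 63; G_8 = 63−1 = 62
step 8: 62 = 4·13 + 10; sub 14 for 13: 4·14 + 10; = 66; G_9 = 66−1 = 65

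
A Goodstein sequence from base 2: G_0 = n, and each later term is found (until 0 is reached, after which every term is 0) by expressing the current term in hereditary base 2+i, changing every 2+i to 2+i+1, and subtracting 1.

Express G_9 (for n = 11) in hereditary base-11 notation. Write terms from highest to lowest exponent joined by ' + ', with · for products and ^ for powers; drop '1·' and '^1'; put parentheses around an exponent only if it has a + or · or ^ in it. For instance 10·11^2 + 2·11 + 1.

base 2: 11 = 2^(2 + 1) + 2 + 1; at 3: 3^(3 + 1) + 3 + 1 = 85; next = 84
base 3: 84 = 3^(3 + 1) + 3; at 4: 4^(4 + 1) + 4 = 1028; next = 1027
base 4: 1027 = 4^(4 + 1) + 3; at 5: 5^(5 + 1) + 3 = 15628; next = 15627
base 5: 15627 = 5^(5 + 1) + 2; at 6: 6^(6 + 1) + 2 = 279938; next = 279937
base 6: 279937 = 6^(6 + 1) + 1; at 7: 7^(7 + 1) + 1 = 5764802; next = 5764801
base 7: 5764801 = 7^(7 + 1); at 8: 8^(8 + 1) = 134217728; next = 134217727
base 8: 134217727 = 7·8^8 + 7·8^7 + 7·8^6 + 7·8^5 + 7·8^4 + 7·8^3 + 7·8^2 + 7·8 + 7; at 9: 7·9^9 + 7·9^7 + 7·9^6 + 7·9^5 + 7·9^4 + 7·9^3 + 7·9^2 + 7·9 + 7 = 2749609303; next = 2749609302
base 9: 2749609302 = 7·9^9 + 7·9^7 + 7·9^6 + 7·9^5 + 7·9^4 + 7·9^3 + 7·9^2 + 7·9 + 6; at 10: 7·10^10 + 7·10^7 + 7·10^6 + 7·10^5 + 7·10^4 + 7·10^3 + 7·10^2 + 7·10 + 6 = 70077777776; next = 70077777775
base 10: 70077777775 = 7·10^10 + 7·10^7 + 7·10^6 + 7·10^5 + 7·10^4 + 7·10^3 + 7·10^2 + 7·10 + 5; at 11: 7·11^11 + 7·11^7 + 7·11^6 + 7·11^5 + 7·11^4 + 7·11^3 + 7·11^2 + 7·11 + 5 = 1997331745491; next = 1997331745490

7·11^11 + 7·11^7 + 7·11^6 + 7·11^5 + 7·11^4 + 7·11^3 + 7·11^2 + 7·11 + 4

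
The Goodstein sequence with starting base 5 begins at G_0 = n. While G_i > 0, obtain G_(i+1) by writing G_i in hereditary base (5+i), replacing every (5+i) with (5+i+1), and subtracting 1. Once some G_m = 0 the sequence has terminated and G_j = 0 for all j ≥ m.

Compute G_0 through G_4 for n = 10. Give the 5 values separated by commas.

G_0 = 10. HB_5(10) = 2·5. Bump = 12. G_1 = 11.
G_1 = 11. HB_6(11) = 6 + 5. Bump = 12. G_2 = 11.
G_2 = 11. HB_7(11) = 7 + 4. Bump = 12. G_3 = 11.
G_3 = 11. HB_8(11) = 8 + 3. Bump = 12. G_4 = 11.

10, 11, 11, 11, 11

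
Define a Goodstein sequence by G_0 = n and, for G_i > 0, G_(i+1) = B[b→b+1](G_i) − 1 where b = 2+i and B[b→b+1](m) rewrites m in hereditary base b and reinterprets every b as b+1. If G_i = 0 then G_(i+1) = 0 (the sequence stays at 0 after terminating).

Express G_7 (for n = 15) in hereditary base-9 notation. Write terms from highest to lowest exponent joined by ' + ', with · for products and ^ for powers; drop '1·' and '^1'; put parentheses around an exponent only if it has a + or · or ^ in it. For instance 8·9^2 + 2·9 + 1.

G_0=15  [base 2] 2^(2 + 1) + 2^2 + 2 + 1  →[2↦3]→  3^(3 + 1) + 3^3 + 3 + 1 = 112  −1 ⇒ G_1=111
G_1=111  [base 3] 3^(3 + 1) + 3^3 + 3  →[3↦4]→  4^(4 + 1) + 4^4 + 4 = 1284  −1 ⇒ G_2=1283
G_2=1283  [base 4] 4^(4 + 1) + 4^4 + 3  →[4↦5]→  5^(5 + 1) + 5^5 + 3 = 18753  −1 ⇒ G_3=18752
G_3=18752  [base 5] 5^(5 + 1) + 5^5 + 2  →[5↦6]→  6^(6 + 1) + 6^6 + 2 = 326594  −1 ⇒ G_4=326593
G_4=326593  [base 6] 6^(6 + 1) + 6^6 + 1  →[6↦7]→  7^(7 + 1) + 7^7 + 1 = 6588345  −1 ⇒ G_5=6588344
G_5=6588344  [base 7] 7^(7 + 1) + 7^7  →[7↦8]→  8^(8 + 1) + 8^8 = 150994944  −1 ⇒ G_6=150994943
G_6=150994943  [base 8] 8^(8 + 1) + 7·8^7 + 7·8^6 + 7·8^5 + 7·8^4 + 7·8^3 + 7·8^2 + 7·8 + 7  →[8↦9]→  9^(9 + 1) + 7·9^7 + 7·9^6 + 7·9^5 + 7·9^4 + 7·9^3 + 7·9^2 + 7·9 + 7 = 3524450281  −1 ⇒ G_7=3524450280

9^(9 + 1) + 7·9^7 + 7·9^6 + 7·9^5 + 7·9^4 + 7·9^3 + 7·9^2 + 7·9 + 6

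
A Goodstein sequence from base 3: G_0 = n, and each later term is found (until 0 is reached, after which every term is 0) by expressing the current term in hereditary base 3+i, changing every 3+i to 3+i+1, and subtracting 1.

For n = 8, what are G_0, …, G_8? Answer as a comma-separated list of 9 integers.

G_0=8  [base 3] 2·3 + 2  →[3↦4]→  2·4 + 2 = 10  −1 ⇒ G_1=9
G_1=9  [base 4] 2·4 + 1  →[4↦5]→  2·5 + 1 = 11  −1 ⇒ G_2=10
G_2=10  [base 5] 2·5  →[5↦6]→  2·6 = 12  −1 ⇒ G_3=11
G_3=11  [base 6] 6 + 5  →[6↦7]→  7 + 5 = 12  −1 ⇒ G_4=11
G_4=11  [base 7] 7 + 4  →[7↦8]→  8 + 4 = 12  −1 ⇒ G_5=11
G_5=11  [base 8] 8 + 3  →[8↦9]→  9 + 3 = 12  −1 ⇒ G_6=11
G_6=11  [base 9] 9 + 2  →[9↦10]→  10 + 2 = 12  −1 ⇒ G_7=11
G_7=11  [base 10] 10 + 1  →[10↦11]→  11 + 1 = 12  −1 ⇒ G_8=11

8, 9, 10, 11, 11, 11, 11, 11, 11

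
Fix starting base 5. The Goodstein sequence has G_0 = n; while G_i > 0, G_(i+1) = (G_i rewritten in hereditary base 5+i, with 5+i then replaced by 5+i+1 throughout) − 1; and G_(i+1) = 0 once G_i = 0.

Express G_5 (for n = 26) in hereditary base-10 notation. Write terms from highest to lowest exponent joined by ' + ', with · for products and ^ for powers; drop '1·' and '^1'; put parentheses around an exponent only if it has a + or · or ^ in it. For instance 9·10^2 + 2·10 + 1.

6·10 + 3

26 —HB5→ 5^2 + 1 —bump→ 6^2 + 1 = 37 —(−1)→ 36
36 —HB6→ 6^2 —bump→ 7^2 = 49 —(−1)→ 48
48 —HB7→ 6·7 + 6 —bump→ 6·8 + 6 = 54 —(−1)→ 53
53 —HB8→ 6·8 + 5 —bump→ 6·9 + 5 = 59 —(−1)→ 58
58 —HB9→ 6·9 + 4 —bump→ 6·10 + 4 = 64 —(−1)→ 63
63 —HB10→ 6·10 + 3 —bump→ 6·11 + 3 = 69 —(−1)→ 68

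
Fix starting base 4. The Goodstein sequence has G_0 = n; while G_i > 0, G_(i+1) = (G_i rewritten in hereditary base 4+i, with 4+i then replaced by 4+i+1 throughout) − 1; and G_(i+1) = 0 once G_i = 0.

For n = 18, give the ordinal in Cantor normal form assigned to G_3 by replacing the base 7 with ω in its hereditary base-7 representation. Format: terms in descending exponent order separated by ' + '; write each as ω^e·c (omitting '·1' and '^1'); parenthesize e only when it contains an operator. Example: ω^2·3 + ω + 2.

18 —HB4→ 4^2 + 2 —bump→ 5^2 + 2 = 27 —(−1)→ 26
26 —HB5→ 5^2 + 1 —bump→ 6^2 + 1 = 37 —(−1)→ 36
36 —HB6→ 6^2 —bump→ 7^2 = 49 —(−1)→ 48
48 —HB7→ 6·7 + 6 —bump→ 6·8 + 6 = 54 —(−1)→ 53

ω·6 + 6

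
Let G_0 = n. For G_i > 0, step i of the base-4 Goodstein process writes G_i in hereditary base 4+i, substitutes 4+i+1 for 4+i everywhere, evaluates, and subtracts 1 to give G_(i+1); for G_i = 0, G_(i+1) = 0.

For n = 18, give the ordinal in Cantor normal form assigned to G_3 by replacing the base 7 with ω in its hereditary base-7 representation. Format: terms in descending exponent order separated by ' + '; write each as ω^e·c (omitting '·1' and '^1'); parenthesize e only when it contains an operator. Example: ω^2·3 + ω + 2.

[0] 18 ≡ 4^2 + 2 (base 4). Lift 5: 27. −1: 26.
[1] 26 ≡ 5^2 + 1 (base 5). Lift 6: 37. −1: 36.
[2] 36 ≡ 6^2 (base 6). Lift 7: 49. −1: 48.
[3] 48 ≡ 6·7 + 6 (base 7). Lift 8: 54. −1: 53.

ω·6 + 6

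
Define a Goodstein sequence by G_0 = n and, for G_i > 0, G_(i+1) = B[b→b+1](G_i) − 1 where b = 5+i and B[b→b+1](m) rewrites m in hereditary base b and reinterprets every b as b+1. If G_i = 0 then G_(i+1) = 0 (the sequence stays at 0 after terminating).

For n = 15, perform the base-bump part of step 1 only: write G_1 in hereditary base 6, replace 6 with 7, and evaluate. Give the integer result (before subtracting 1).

G_0=15  [base 5] 3·5  →[5↦6]→  3·6 = 18  −1 ⇒ G_1=17
G_1=17  [base 6] 2·6 + 5  →[6↦7]→  2·7 + 5 = 19  −1 ⇒ G_2=18

19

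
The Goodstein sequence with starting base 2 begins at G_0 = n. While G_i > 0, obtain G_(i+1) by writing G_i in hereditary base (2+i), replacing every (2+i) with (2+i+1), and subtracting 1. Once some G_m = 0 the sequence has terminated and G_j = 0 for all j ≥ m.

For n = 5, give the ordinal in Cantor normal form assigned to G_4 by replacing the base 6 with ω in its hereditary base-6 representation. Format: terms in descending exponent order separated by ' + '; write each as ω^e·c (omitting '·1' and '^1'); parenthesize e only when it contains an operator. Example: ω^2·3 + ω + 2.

(0) 5|_2 = 2^2 + 1 ↦ 3^3 + 1|_3 = 28 ⇒ 27
(1) 27|_3 = 3^3 ↦ 4^4|_4 = 256 ⇒ 255
(2) 255|_4 = 3·4^3 + 3·4^2 + 3·4 + 3 ↦ 3·5^3 + 3·5^2 + 3·5 + 3|_5 = 468 ⇒ 467
(3) 467|_5 = 3·5^3 + 3·5^2 + 3·5 + 2 ↦ 3·6^3 + 3·6^2 + 3·6 + 2|_6 = 776 ⇒ 775
(4) 775|_6 = 3·6^3 + 3·6^2 + 3·6 + 1 ↦ 3·7^3 + 3·7^2 + 3·7 + 1|_7 = 1198 ⇒ 1197

ω^3·3 + ω^2·3 + ω·3 + 1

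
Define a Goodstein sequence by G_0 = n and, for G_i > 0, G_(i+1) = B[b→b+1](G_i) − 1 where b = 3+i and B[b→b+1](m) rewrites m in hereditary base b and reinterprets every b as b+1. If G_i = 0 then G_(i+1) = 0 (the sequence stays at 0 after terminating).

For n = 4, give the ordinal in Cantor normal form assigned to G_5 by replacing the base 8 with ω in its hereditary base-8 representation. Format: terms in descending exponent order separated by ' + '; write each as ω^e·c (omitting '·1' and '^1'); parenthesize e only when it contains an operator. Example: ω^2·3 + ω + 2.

4 —HB3→ 3 + 1 —bump→ 4 + 1 = 5 —(−1)→ 4
4 —HB4→ 4 —bump→ 5 = 5 —(−1)→ 4
4 —HB5→ 4 —bump→ 4 = 4 —(−1)→ 3
3 —HB6→ 3 —bump→ 3 = 3 —(−1)→ 2
2 —HB7→ 2 —bump→ 2 = 2 —(−1)→ 1
1 —HB8→ 1 —bump→ 1 = 1 —(−1)→ 0

1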